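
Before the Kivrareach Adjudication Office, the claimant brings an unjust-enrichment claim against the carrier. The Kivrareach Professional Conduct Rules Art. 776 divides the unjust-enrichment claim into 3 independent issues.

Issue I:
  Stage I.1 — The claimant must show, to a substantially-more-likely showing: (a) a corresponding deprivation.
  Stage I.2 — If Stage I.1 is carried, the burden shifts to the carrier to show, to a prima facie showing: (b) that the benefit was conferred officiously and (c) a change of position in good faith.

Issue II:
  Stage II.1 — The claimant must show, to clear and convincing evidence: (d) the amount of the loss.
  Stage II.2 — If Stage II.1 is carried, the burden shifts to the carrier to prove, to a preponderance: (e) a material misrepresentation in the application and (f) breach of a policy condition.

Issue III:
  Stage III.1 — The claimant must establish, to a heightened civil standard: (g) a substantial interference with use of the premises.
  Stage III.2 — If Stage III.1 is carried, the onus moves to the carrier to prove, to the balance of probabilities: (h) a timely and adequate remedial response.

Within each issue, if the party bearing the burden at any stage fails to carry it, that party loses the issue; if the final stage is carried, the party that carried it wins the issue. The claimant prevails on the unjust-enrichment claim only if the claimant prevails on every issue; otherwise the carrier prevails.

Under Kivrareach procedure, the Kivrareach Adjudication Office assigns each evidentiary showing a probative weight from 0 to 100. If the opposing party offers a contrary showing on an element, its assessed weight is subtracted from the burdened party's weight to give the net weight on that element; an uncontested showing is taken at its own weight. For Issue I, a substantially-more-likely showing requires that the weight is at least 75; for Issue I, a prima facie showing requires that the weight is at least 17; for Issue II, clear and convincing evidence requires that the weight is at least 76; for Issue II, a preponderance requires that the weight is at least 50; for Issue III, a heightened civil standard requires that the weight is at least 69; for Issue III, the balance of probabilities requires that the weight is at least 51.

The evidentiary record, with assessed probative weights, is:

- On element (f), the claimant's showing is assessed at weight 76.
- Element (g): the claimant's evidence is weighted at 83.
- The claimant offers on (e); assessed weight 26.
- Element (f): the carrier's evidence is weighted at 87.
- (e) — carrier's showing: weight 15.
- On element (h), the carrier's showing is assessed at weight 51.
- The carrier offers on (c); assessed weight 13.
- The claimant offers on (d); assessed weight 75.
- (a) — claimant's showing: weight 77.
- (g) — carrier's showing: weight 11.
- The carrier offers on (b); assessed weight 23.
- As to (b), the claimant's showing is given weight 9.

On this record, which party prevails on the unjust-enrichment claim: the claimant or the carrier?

— Issue I —
Stage I.1 (claimant, a substantially-more-likely showing, weight is at least 75): (a) 77 ≥ 75 — meets.
  All elements met. The burden passes to the carrier.
Stage I.2 (carrier, a prima facie showing, weight is at least 17): (b) net 23−9=14 < 17 — fails; (c) 13 < 17 — fails.
  Not every element is met, so the carrier fails to carry Stage I.2.
The analysis ends at Stage I.2; the claimant prevails on this issue.
— Issue II —
Stage II.1 — burden on claimant; standard: clear and convincing evidence (weight is at least 76).
    (d): 75 < 76 [not met]
  Not every element is met, so the claimant fails to carry Stage II.1.
So the carrier prevails on this issue.
— Issue III —
Stage III.1 — burden on claimant; standard: a heightened civil standard (weight is at least 69).
    (g): 83 − 11 = 72 ≥ 69 [met]
  Stage III.1 is satisfied; the onus moves to the carrier.
Stage III.2 — burden on carrier; standard: the balance of probabilities (weight is at least 51).
    (h): 51 ≥ 51 [met]
  The carrier carries the last stage.
Every stage carried; the carrier prevails on this issue.
Per-issue: Issue I → claimant; Issue II → carrier; Issue III → carrier. The claimant must prevail on every issue; overall, the carrier prevails.

carrier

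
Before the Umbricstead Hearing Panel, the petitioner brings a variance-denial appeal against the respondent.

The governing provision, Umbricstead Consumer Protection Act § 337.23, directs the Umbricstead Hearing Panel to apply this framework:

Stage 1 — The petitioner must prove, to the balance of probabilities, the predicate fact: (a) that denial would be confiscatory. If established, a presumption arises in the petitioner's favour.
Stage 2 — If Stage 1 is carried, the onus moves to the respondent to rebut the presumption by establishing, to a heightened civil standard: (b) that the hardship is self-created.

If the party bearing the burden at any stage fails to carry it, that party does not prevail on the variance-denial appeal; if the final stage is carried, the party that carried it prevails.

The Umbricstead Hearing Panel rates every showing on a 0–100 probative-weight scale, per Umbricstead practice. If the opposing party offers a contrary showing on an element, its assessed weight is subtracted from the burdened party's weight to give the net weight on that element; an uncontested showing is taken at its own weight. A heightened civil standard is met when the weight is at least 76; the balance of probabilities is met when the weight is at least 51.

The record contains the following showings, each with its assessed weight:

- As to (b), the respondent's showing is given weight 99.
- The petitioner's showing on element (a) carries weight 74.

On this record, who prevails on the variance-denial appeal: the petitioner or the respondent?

respondent

Stage 1 — burden on petitioner; standard: the balance of probabilities (weight is at least 51).
    (a): 74 ≥ 51 [met]
  The petitioner carries Stage 1; the respondent now bears the burden.
Stage 2 — burden on respondent; standard: a heightened civil standard (weight is at least 76).
    (b): 99 ≥ 76 [met]
  The respondent carries the last stage.
All stages carried — the respondent prevails.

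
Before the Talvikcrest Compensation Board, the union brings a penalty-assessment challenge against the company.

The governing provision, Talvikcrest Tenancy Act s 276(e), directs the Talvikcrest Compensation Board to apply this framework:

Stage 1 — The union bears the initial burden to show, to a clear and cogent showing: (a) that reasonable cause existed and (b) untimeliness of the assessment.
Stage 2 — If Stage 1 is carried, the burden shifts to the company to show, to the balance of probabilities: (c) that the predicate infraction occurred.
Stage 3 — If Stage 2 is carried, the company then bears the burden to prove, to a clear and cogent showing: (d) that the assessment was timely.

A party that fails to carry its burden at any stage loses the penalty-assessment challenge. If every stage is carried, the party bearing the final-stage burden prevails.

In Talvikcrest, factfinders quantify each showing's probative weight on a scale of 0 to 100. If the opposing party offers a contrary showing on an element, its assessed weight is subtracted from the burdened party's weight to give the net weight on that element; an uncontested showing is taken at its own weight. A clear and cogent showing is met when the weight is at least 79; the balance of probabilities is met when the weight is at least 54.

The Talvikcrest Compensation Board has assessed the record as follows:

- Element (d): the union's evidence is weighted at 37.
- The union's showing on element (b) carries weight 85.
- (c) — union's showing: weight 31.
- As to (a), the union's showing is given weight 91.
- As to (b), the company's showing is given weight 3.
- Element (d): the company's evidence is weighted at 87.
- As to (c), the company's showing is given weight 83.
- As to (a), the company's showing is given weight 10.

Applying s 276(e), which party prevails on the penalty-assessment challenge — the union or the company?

union

At Stage 1 the union must meet a clear and cogent showing (weight is at least 79): on (a) the weight is 91 less the opposing 10 gives net 81, ≥ 79, so (a) meets the standard; on (b) the weight is 85 less the opposing 3 gives net 82, which does reach 79, so (b) meets the standard.
  Stage 1 is satisfied; the onus moves to the company.
At Stage 2 the company must meet the balance of probabilities (weight is at least 54): on (c) the weight is 83 less the opposing 31 gives net 52, which does not reach 54, so (c) does not meet the standard.
  Stage 2 not carried; the company fails its burden.
The analysis ends at Stage 2; the union prevails.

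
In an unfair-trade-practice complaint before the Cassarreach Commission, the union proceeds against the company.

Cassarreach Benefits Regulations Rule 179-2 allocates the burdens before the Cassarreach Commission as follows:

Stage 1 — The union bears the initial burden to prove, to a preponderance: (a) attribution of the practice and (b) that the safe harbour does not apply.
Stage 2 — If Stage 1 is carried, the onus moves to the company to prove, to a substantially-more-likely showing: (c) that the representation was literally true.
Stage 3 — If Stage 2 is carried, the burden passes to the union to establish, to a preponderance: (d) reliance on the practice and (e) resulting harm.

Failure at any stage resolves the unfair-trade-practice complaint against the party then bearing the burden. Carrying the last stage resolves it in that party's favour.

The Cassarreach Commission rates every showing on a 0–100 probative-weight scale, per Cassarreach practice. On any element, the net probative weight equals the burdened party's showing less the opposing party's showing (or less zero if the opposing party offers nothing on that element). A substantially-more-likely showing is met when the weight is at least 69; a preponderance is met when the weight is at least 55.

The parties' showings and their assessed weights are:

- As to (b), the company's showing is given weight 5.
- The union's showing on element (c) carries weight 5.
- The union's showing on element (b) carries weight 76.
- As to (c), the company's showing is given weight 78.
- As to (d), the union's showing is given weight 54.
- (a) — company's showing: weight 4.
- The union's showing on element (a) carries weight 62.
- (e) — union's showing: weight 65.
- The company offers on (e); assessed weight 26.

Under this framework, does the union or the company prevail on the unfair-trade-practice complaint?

company

Stage 1 — burden on union; standard: a preponderance (weight is at least 55).
    (a): 62 − 4 = 58 ≥ 55 [met]
    (b): 76 − 5 = 71 ≥ 55 [met]
  Stage 1 carried; the burden shifts to the company.
Stage 2 — burden on company; standard: a substantially-more-likely showing (weight is at least 69).
    (c): 78 − 5 = 73 ≥ 69 [met]
  Stage 2 carried; the burden shifts to the union.
Stage 3 — burden on union; standard: a preponderance (weight is at least 55).
    (d): 54 < 55 [not met]
    (e): 65 − 26 = 39 < 55 [not met]
  Not every element is met, so the union fails to carry Stage 3.
The analysis ends at Stage 3; the company prevails.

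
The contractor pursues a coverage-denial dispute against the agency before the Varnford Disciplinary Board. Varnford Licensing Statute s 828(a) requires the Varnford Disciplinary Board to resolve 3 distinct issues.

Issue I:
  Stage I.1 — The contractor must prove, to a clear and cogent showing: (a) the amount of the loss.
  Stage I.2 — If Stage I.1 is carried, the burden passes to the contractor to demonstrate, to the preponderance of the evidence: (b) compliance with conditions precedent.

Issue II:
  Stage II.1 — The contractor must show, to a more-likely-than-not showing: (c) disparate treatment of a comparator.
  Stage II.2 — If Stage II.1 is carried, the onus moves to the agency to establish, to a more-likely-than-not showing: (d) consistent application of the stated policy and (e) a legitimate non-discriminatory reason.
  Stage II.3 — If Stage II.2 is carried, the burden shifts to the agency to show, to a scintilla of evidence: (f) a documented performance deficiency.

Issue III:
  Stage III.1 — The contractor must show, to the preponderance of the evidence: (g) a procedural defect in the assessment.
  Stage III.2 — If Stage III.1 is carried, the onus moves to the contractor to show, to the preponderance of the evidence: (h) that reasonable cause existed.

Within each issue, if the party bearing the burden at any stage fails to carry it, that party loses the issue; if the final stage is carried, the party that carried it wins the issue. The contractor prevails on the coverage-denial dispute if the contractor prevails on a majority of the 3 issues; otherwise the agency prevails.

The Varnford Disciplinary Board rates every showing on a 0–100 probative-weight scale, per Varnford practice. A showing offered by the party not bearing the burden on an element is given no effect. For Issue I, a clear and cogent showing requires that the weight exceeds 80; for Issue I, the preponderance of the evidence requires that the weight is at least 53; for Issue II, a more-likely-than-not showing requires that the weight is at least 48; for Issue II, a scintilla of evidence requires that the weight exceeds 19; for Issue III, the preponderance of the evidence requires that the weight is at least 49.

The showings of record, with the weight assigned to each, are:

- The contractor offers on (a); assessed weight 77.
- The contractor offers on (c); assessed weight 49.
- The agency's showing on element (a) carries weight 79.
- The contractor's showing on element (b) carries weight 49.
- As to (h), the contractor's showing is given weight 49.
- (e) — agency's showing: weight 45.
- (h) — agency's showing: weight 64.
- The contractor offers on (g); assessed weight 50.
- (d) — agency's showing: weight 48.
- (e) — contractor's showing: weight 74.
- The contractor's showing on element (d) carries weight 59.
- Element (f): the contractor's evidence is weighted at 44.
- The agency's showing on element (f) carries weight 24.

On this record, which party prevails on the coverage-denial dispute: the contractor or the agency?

contractor

— Issue I —
At Stage I.1 the contractor must meet a clear and cogent showing (weight exceeds 80): on (a) the weight is 77 (the agency's 79 is given no effect), ≤ 80, so (a) does not meet the standard.
  Stage I.1 not carried; the contractor fails its burden.
The analysis ends at Stage I.1; the agency prevails on this issue.
— Issue II —
Stage II.1 (contractor, a more-likely-than-not showing, weight is at least 48): (c) 49 ≥ 48 — meets.
  All elements met. The burden passes to the agency.
Stage II.2 (agency, a more-likely-than-not showing, weight is at least 48): (d) 48 (contractor's 59 disregarded) ≥ 48 — meets; (e) 45 (contractor's 74 disregarded) < 48 — fails.
  Not every element is met, so the agency fails to carry Stage II.2.
The contractor prevails on this issue.
— Issue III —
Stage III.1 (contractor, the preponderance of the evidence, weight is at least 49): (g) 50 ≥ 49 — meets.
  Stage III.1 carried; the burden remains with the contractor.
Stage III.2 (contractor, the preponderance of the evidence, weight is at least 49): (h) 49 (agency's 64 disregarded) ≥ 49 — meets.
  Stage III.2 carried; the final stage is satisfied.
Every stage carried; the contractor prevails on this issue.
Per-issue: Issue I → agency; Issue II → contractor; Issue III → contractor. The contractor must prevail on a majority of issues; overall, the contractor prevails.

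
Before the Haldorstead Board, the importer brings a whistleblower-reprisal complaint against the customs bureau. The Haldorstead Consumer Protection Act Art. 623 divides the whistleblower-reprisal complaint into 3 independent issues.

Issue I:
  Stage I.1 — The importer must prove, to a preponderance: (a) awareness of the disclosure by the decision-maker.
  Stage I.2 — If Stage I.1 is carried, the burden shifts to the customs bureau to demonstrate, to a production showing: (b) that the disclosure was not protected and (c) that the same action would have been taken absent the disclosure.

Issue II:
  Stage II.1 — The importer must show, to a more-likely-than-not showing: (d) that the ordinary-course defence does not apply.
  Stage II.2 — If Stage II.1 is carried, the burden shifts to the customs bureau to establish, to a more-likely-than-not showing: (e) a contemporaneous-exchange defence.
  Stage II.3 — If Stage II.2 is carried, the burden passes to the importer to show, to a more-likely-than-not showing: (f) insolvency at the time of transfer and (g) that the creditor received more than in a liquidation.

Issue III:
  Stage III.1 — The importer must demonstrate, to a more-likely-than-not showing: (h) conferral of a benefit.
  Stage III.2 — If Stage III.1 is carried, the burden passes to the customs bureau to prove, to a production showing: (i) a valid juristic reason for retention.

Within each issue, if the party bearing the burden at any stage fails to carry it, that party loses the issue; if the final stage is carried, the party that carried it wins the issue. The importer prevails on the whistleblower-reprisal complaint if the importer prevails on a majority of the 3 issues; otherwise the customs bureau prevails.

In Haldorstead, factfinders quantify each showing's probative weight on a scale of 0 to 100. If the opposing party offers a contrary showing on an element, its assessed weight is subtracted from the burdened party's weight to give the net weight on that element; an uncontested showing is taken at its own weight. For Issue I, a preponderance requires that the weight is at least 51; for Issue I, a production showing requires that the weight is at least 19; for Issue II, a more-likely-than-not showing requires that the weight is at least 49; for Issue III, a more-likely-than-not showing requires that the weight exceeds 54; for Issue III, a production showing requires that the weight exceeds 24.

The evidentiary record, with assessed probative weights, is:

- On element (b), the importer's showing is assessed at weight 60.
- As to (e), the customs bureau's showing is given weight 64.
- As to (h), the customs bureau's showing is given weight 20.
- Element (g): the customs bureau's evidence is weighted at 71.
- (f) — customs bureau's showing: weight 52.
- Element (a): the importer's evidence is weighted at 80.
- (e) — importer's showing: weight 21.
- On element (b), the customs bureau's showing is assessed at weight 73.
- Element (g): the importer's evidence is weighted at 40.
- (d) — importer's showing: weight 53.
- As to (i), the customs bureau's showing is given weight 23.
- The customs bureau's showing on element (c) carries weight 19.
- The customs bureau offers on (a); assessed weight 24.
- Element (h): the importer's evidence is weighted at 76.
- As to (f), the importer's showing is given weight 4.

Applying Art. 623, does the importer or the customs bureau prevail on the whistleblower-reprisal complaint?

— Issue I —
At Stage I.1 the importer must meet a preponderance (weight is at least 51): on (a) the weight is 80 less the opposing 24 gives net 56, ≥ 51, so (a) meets the standard.
  Stage I.1 is satisfied; the onus moves to the customs bureau.
At Stage I.2 the customs bureau must meet a production showing (weight is at least 19): on (b) the weight is 73 less the opposing 60 gives net 13, which does not reach 19, so (b) does not meet the standard; on (c) the weight is 19, ≥ 19, so (c) meets the standard.
  The customs bureau does not carry Stage I.2.
So the importer prevails on this issue.
— Issue II —
Stage II.1 (importer, a more-likely-than-not showing, weight is at least 49): (d) 53 ≥ 49 — meets.
  All elements met. The burden passes to the customs bureau.
Stage II.2 (customs bureau, a more-likely-than-not showing, weight is at least 49): (e) net 64−21=43 < 49 — fails.
  Not every element is met, so the customs bureau fails to carry Stage II.2.
The analysis ends at Stage II.2; the importer prevails on this issue.
— Issue III —
Stage III.1 — burden on importer; standard: a more-likely-than-not showing (weight exceeds 54).
    (h): 76 − 20 = 56 > 54 [met]
  Stage III.1 is satisfied; the onus moves to the customs bureau.
Stage III.2 — burden on customs bureau; standard: a production showing (weight exceeds 24).
    (i): 23 ≤ 24 [not met]
  The customs bureau does not carry Stage III.2.
So the importer prevails on this issue.
Per-issue: Issue I → importer; Issue II → importer; Issue III → importer. The importer must prevail on a majority of issues; overall, the importer prevails.

importer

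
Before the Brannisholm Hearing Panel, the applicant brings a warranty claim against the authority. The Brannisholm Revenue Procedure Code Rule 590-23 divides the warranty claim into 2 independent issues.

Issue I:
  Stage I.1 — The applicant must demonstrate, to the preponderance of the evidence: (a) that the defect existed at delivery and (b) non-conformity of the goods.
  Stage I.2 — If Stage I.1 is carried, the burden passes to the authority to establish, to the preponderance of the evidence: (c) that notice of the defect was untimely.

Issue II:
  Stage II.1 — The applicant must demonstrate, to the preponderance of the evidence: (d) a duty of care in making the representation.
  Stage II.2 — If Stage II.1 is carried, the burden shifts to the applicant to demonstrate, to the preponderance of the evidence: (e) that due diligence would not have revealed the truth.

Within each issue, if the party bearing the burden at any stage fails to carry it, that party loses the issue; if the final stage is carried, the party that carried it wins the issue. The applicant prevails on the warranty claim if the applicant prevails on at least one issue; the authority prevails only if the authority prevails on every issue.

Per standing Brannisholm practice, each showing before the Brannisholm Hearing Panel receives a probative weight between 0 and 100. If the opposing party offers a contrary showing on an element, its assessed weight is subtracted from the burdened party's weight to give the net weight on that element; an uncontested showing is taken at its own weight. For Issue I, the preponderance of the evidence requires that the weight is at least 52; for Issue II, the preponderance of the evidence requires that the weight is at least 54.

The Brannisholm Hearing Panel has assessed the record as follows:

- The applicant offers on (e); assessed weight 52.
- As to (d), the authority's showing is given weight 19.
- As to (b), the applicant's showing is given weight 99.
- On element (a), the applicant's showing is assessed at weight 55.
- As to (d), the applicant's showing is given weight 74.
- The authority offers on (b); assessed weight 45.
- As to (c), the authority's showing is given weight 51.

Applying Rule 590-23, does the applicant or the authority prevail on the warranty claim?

— Issue I —
At Stage I.1 the applicant must meet the preponderance of the evidence (weight is at least 52): on (a) the weight is 55, ≥ 52, so (a) meets the standard; on (b) the weight is 99 less the opposing 45 gives net 54, ≥ 52, so (b) meets the standard.
  All elements met. The burden passes to the authority.
At Stage I.2 the authority must meet the preponderance of the evidence (weight is at least 52): on (c) the weight is 51, which does not reach 52, so (c) does not meet the standard.
  Not every element is met, so the authority fails to carry Stage I.2.
The applicant prevails on this issue.
— Issue II —
Stage II.1 (applicant, the preponderance of the evidence, weight is at least 54): (d) net 74−19=55 ≥ 54 — meets.
  All elements met. The applicant retains the burden for Stage II.2.
Stage II.2 (applicant, the preponderance of the evidence, weight is at least 54): (e) 52 < 54 — fails.
  Stage II.2 not carried; the applicant fails its burden.
The analysis ends at Stage II.2; the authority prevails on this issue.
Per-issue: Issue I → applicant; Issue II → authority. The applicant must prevail on at least one issue; overall, the applicant prevails.

applicant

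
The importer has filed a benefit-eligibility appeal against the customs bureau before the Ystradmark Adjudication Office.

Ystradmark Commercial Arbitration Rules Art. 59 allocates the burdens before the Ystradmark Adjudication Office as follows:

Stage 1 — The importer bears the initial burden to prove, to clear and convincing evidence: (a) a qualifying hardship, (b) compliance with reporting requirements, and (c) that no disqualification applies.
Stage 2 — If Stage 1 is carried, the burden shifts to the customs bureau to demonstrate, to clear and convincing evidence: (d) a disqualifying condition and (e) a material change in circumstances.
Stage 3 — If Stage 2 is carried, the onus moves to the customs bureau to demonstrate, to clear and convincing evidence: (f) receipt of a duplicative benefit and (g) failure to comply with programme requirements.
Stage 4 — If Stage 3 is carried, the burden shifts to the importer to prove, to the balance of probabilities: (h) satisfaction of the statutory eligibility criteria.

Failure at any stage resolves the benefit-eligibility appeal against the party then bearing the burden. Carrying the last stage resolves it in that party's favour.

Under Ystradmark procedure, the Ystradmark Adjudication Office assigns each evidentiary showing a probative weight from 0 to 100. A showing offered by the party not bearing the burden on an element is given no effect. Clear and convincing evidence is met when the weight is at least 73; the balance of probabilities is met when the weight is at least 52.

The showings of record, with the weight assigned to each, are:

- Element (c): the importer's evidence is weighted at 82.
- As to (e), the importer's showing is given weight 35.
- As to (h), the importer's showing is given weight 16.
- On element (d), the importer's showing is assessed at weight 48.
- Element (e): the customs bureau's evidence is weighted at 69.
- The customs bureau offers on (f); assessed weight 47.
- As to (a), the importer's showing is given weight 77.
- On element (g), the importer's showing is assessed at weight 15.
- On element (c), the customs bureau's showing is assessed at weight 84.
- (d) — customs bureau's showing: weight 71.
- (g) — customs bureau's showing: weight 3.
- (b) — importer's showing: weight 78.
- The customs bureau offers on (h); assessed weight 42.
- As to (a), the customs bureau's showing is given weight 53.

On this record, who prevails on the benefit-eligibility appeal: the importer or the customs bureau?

Stage 1 — burden on importer; standard: clear and convincing evidence (weight is at least 73).
    (a): 77 (customs bureau's 53 disregarded) ≥ 73 [met]
    (b): 78 ≥ 73 [met]
    (c): 82 (customs bureau's 84 disregarded) ≥ 73 [met]
  The importer carries Stage 1; the customs bureau now bears the burden.
Stage 2 — burden on customs bureau; standard: clear and convincing evidence (weight is at least 73).
    (d): 71 (importer's 48 disregarded) < 73 [not met]
    (e): 69 (importer's 35 disregarded) < 73 [not met]
  Stage 2 not carried; the customs bureau fails its burden.
The importer prevails.

importer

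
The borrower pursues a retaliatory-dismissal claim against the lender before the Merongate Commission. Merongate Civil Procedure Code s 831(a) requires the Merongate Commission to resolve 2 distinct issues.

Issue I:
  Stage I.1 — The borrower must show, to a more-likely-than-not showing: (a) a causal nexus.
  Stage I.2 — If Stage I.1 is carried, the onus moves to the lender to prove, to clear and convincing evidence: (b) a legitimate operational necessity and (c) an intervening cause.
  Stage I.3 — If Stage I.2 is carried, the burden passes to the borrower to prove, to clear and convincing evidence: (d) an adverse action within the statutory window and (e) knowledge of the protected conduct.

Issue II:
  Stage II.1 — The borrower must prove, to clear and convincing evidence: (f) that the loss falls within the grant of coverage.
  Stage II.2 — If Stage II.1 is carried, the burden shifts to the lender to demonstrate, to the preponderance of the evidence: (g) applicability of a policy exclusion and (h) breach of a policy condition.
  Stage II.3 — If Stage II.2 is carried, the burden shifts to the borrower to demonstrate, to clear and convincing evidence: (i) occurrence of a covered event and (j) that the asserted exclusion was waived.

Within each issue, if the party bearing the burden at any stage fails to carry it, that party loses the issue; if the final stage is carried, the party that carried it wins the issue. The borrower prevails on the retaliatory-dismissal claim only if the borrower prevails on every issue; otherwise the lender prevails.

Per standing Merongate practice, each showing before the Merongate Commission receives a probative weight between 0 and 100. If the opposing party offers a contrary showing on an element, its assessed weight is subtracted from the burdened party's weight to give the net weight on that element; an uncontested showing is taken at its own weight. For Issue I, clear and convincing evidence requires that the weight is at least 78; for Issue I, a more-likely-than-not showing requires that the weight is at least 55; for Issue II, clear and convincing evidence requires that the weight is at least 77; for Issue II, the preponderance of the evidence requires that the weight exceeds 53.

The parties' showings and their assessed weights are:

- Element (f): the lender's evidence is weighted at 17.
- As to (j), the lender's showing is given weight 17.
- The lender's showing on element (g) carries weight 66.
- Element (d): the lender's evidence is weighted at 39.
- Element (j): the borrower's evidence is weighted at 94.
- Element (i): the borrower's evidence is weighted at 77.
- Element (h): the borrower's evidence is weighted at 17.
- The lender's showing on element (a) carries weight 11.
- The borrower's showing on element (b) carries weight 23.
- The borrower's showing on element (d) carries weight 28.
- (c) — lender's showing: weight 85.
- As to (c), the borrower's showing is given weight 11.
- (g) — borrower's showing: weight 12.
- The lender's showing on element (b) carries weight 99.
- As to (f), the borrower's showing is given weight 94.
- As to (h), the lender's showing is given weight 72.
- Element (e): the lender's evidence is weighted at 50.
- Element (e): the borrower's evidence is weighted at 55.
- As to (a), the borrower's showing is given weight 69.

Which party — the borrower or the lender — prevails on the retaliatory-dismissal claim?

— Issue I —
Stage I.1 (borrower, a more-likely-than-not showing, weight is at least 55): (a) net 69−11=58 ≥ 55 — meets.
  Stage I.1 is satisfied; the onus moves to the lender.
Stage I.2 (lender, clear and convincing evidence, weight is at least 78): (b) net 99−23=76 < 78 — fails; (c) net 85−11=74 < 78 — fails.
  The lender does not carry Stage I.2.
So the borrower prevails on this issue.
— Issue II —
Stage II.1 — burden on borrower; standard: clear and convincing evidence (weight is at least 77).
    (f): 94 − 17 = 77 ≥ 77 [met]
  The borrower carries Stage II.1; the lender now bears the burden.
Stage II.2 — burden on lender; standard: the preponderance of the evidence (weight exceeds 53).
    (g): 66 − 12 = 54 > 53 [met]
    (h): 72 − 17 = 55 > 53 [met]
  All elements met. The burden passes to the borrower.
Stage II.3 — burden on borrower; standard: clear and convincing evidence (weight is at least 77).
    (i): 77 ≥ 77 [met]
    (j): 94 − 17 = 77 ≥ 77 [met]
  The borrower carries the last stage.
Every stage carried; the borrower prevails on this issue.
Per-issue: Issue I → borrower; Issue II → borrower. The borrower must prevail on every issue; overall, the borrower prevails.

borrower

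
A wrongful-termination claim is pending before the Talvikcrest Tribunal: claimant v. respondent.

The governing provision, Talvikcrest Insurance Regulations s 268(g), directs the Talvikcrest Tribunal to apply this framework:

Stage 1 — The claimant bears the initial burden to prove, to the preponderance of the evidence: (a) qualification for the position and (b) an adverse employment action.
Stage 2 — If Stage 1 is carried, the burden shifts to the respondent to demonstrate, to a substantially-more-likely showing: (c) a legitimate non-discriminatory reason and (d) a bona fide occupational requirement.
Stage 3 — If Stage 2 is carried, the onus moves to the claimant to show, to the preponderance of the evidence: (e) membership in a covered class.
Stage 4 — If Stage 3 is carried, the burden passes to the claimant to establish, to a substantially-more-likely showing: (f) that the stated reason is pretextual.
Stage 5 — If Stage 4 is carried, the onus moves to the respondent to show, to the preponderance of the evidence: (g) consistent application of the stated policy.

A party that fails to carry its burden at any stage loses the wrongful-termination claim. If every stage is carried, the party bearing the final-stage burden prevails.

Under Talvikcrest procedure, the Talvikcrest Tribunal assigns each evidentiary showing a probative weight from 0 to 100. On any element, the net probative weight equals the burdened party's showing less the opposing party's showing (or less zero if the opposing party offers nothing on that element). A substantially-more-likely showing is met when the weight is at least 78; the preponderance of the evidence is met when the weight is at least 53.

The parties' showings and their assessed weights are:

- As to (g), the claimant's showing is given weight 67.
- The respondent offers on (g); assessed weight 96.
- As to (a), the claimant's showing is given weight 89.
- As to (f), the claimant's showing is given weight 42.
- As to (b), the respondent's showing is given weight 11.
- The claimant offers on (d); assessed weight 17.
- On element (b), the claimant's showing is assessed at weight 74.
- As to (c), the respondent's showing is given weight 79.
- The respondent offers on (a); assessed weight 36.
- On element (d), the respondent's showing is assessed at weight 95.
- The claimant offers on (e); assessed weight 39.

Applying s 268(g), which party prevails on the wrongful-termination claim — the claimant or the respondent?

respondent

Stage 1 (claimant, the preponderance of the evidence, weight is at least 53): (a) net 89−36=53 ≥ 53 — meets; (b) net 74−11=63 ≥ 53 — meets.
  The claimant carries Stage 1; the respondent now bears the burden.
Stage 2 (respondent, a substantially-more-likely showing, weight is at least 78): (c) 79 ≥ 78 — meets; (d) net 95−17=78 ≥ 78 — meets.
  All elements met. The burden passes to the claimant.
Stage 3 (claimant, the preponderance of the evidence, weight is at least 53): (e) 39 < 53 — fails.
  The claimant does not carry Stage 3.
The respondent prevails.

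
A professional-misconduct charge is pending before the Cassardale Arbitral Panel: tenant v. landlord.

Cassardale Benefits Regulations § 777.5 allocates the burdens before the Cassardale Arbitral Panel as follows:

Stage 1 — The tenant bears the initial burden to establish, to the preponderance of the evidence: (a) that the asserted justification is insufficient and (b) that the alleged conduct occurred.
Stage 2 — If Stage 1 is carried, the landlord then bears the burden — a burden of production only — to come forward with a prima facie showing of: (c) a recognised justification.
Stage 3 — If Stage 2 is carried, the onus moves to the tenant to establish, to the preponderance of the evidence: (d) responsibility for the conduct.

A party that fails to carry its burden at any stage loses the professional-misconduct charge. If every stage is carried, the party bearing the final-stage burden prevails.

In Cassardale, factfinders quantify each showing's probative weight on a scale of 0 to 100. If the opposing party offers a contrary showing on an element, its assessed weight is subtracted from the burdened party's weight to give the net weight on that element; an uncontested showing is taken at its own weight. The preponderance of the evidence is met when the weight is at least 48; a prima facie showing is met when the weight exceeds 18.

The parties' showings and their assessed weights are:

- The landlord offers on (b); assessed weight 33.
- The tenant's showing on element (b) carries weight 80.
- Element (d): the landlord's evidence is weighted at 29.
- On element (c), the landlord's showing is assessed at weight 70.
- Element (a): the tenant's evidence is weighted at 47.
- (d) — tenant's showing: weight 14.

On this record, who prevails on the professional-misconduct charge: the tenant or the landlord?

Stage 1 — burden on tenant; standard: the preponderance of the evidence (weight is at least 48).
    (a): 47 < 48 [not met]
    (b): 80 − 33 = 47 < 48 [not met]
  Stage 1 not carried; the tenant fails its burden.
The landlord prevails.

landlord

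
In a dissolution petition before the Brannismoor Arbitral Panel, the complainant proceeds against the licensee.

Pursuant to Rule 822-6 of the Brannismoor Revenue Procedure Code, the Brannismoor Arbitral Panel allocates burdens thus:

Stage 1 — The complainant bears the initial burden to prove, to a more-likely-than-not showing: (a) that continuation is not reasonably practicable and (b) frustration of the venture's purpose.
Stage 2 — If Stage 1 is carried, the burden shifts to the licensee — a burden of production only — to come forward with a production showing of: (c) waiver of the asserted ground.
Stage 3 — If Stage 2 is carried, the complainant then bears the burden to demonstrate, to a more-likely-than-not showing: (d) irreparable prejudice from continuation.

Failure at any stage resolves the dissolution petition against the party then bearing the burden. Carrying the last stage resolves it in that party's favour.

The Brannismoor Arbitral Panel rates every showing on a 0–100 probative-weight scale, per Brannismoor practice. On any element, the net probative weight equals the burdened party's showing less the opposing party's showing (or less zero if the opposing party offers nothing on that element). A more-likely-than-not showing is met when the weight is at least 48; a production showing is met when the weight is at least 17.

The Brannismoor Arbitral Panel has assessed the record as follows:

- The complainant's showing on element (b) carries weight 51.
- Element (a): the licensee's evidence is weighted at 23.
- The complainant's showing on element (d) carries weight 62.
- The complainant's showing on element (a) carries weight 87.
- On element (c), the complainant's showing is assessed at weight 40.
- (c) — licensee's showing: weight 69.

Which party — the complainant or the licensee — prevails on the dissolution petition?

Stage 1 — burden on complainant; standard: a more-likely-than-not showing (weight is at least 48).
    (a): 87 − 23 = 64 ≥ 48 [met]
    (b): 51 ≥ 48 [met]
  The complainant carries Stage 1; the licensee now bears the burden.
Stage 2 — burden on licensee; standard: a production showing (weight is at least 17).
    (c): 69 − 40 = 29 ≥ 17 [met]
  The licensee carries Stage 2; the complainant now bears the burden.
Stage 3 — burden on complainant; standard: a more-likely-than-not showing (weight is at least 48).
    (d): 62 ≥ 48 [met]
  Stage 3 carried; the final stage is satisfied.
All stages carried — the complainant prevails.

complainant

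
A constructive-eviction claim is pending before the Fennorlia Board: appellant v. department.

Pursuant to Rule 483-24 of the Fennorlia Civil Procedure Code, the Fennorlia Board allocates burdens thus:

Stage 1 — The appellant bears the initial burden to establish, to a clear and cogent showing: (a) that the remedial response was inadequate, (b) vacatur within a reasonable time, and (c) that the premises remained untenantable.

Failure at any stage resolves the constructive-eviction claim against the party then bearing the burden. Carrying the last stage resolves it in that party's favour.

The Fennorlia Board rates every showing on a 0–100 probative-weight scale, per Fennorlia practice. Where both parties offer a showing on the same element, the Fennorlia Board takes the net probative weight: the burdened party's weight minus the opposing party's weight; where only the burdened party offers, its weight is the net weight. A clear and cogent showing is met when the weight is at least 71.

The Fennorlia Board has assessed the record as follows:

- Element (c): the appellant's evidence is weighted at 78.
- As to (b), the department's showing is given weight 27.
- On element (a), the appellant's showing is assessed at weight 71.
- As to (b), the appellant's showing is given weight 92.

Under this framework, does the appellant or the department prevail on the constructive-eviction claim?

department

Stage 1 — burden on appellant; standard: a clear and cogent showing (weight is at least 71).
    (a): 71 ≥ 71 [met]
    (b): 92 − 27 = 65 < 71 [not met]
    (c): 78 ≥ 71 [met]
  Not every element is met, so the appellant fails to carry Stage 1.
So the department prevails.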